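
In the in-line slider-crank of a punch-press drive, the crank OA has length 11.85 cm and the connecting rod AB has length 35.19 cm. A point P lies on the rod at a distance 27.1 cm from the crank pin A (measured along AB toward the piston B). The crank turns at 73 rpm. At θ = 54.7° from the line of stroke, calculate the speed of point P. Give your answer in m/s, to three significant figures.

0.863

ω = 7.645 rad/s.  Crank-pin speed |V_A| = rω = 0.90588 m/s, perpendicular to OA.
Rod angle: sinφ = −(r/L) sinθ ⇒ φ = -15.952°; ω_rod = −rω cosθ/√(L²−r²sin²θ) = -1.5471 rad/s.
V_P = V_A + ω_rod × AP, with AP = 0.271 m along the rod.
Components: V_Px = −rω sinθ − a·ω_rod·sinφ = -0.85455 m/s;  V_Py = rω cosθ + a·ω_rod·cosφ = +0.12034 m/s.
|V_P| = √(V_Px² + V_Py²) = 0.86298 m/s.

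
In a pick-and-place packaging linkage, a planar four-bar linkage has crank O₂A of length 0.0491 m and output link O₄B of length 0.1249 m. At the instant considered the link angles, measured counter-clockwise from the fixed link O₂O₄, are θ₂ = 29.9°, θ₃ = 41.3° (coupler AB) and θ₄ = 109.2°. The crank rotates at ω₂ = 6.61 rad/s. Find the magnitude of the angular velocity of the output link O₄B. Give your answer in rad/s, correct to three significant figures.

ω₂ = 6.61 rad/s
Differentiating the loop-closure r₂e^{iθ₂}+r₃e^{iθ₃}=r₁+r₄e^{iθ₄} gives r₂ω₂e^{iθ₂}+r₃ω₃e^{iθ₃}=r₄ω₄e^{iθ₄}.
Eliminating the other unknown: ω₄ = r₂ω₂ sin(θ₂−θ₃) / [r₄ sin(θ₄−θ₃)].
Numerator sine = -0.19766; denominator sine = +0.92653.
Result = 0.0491·6.61·(-0.19766) / (0.1249·(+0.92653)) = -0.55434 rad/s; magnitude 0.55434 rad/s.

0.554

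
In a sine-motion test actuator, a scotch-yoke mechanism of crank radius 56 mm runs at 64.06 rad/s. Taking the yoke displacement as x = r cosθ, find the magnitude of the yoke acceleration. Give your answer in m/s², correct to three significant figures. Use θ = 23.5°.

211

ω = 64.06 rad/s
x = r cosθ ⇒ ẍ = −rω² cosθ (ω constant).
|a| = rω²|cosθ| = 0.056·(64.06)²·|cos 23.5°| = 210.75 m/s².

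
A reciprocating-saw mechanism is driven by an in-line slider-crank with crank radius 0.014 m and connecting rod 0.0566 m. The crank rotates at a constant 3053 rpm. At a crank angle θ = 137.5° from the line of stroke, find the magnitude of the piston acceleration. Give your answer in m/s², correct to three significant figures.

ω = 2π·3053/60 = 319.7 rad/s
x(θ) = r cosθ + √(L² − r² sin²θ); with ω constant, a = ω²·d²x/dθ².
d²x/dθ² = −r cosθ − r²(cos2θ)/√u − r⁴ sin²2θ/(4u^{3/2}),  u = L² − r² sin²θ = 0.0031141 m².
Substituting r = 0.014 m, L = 0.0566 m, θ = 137.5°: d²x/dθ² = +0.0099609 m.
a = ω²·d²x/dθ² = (319.7)²·(+0.0099609) = +1018.1 m/s²;  |a| = 1018.1 m/s².

1020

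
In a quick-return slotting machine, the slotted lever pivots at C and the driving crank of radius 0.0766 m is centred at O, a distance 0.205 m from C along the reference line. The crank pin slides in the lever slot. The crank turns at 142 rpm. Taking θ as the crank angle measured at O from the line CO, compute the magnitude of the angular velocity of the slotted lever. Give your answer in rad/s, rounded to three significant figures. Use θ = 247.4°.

ω = 14.87 rad/s (from 142 rpm).
Crank pin A relative to C: A = (d + r cosθ, r sinθ); lever angle φ = atan2(r sinθ, d + r cosθ).
Differentiating tanφ: φ̇ = rω(d cosθ + r)/(d² + r² + 2dr cosθ).
d² + r² + 2dr cosθ = |CA|² = 0.0358234 m²;  d cosθ + r = -0.0021805 m.
|ω_lever| = |0.0766·14.87·-0.0021805| / 0.0358234 = 0.069334 rad/s.

0.0693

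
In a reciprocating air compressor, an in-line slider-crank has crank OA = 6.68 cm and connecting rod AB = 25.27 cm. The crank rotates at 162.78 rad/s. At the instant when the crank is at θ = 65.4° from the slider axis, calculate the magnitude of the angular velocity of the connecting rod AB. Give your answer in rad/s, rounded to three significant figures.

ω = 162.8 rad/s
The rod makes angle φ with the slider axis where L sinφ = r sinθ; differentiating, L cosφ·φ̇ = r ω cosθ.
L cosφ = √(L² − r² sin²θ) = 0.24529 m.
|ω_rod| = r ω |cosθ| / √(L² − r² sin²θ) = 0.0668·162.8·0.41628/0.24529 = 18.454 rad/s.

18.5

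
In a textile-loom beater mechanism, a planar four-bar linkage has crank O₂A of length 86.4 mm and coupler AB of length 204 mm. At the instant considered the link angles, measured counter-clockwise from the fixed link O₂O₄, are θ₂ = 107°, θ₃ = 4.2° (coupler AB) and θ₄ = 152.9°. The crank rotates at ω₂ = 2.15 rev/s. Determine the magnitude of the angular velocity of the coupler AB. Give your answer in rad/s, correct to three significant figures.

ω₂ = 13.51 rad/s (from 2.15 rev/s).
Differentiating the loop-closure r₂e^{iθ₂}+r₃e^{iθ₃}=r₁+r₄e^{iθ₄} gives r₂ω₂e^{iθ₂}+r₃ω₃e^{iθ₃}=r₄ω₄e^{iθ₄}.
Eliminating the other unknown: ω₃ = r₂ω₂ sin(θ₄−θ₂) / [r₃ sin(θ₃−θ₄)].
Numerator sine = +0.71813; denominator sine = -0.51952.
Result = 0.0864·13.51·(+0.71813) / (0.204·(-0.51952)) = -7.9086 rad/s; magnitude 7.9086 rad/s.

7.91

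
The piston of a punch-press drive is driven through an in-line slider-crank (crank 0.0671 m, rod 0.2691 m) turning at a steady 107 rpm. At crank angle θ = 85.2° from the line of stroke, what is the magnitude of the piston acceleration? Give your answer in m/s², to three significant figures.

1.43

ω = 2π·107/60 = 11.21 rad/s
x(θ) = r cosθ + √(L² − r² sin²θ); with ω constant, a = ω²·d²x/dθ².
d²x/dθ² = −r cosθ − r²(cos2θ)/√u − r⁴ sin²2θ/(4u^{3/2}),  u = L² − r² sin²θ = 0.0679439 m².
Substituting r = 0.0671 m, L = 0.2691 m, θ = 85.2°: d²x/dθ² = +0.011408 m.
a = ω²·d²x/dθ² = (11.21)²·(+0.011408) = +1.4324 m/s²;  |a| = 1.4324 m/s².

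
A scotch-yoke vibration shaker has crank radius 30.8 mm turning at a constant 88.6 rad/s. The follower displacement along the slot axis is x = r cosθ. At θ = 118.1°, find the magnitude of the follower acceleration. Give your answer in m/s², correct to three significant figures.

ω = 88.6 rad/s
x = r cosθ ⇒ ẍ = −rω² cosθ (ω constant).
|a| = rω²|cosθ| = 0.0308·(88.6)²·|cos 118.1°| = 113.88 m/s².

114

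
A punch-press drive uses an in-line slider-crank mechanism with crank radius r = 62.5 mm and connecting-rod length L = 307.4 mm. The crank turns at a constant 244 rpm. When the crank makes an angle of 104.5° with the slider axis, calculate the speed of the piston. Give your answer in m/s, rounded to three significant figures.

ω = 2π·244/60 = 25.55 rad/s
For an in-line slider-crank, x = r cosθ + √(L² − r² sin²θ), so v = −rω sinθ·[1 + r cosθ/√(L² − r² sin²θ)].
With r = 0.0625 m, L = 0.3074 m, θ = 104.5°: √(L² − r² sin²θ) = 0.30139 m.
v = −0.0625·25.55·0.96815·[1 + 0.0625·-0.25038/0.30139] = -1.4658 m/s.
|v| = 1.4658 m/s.

1.47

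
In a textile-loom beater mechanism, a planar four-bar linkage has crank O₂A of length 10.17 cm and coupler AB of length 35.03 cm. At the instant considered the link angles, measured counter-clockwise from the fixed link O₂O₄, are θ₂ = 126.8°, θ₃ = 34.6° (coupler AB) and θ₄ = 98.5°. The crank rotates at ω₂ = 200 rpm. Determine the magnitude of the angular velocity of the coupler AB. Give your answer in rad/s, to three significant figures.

ω₂ = 20.94 rad/s (from 200 rpm).
Differentiating the loop-closure r₂e^{iθ₂}+r₃e^{iθ₃}=r₁+r₄e^{iθ₄} gives r₂ω₂e^{iθ₂}+r₃ω₃e^{iθ₃}=r₄ω₄e^{iθ₄}.
Eliminating the other unknown: ω₃ = r₂ω₂ sin(θ₄−θ₂) / [r₃ sin(θ₃−θ₄)].
Numerator sine = -0.47409; denominator sine = -0.89803.
Result = 0.1017·20.94·(-0.47409) / (0.3503·(-0.89803)) = +3.21 rad/s; magnitude 3.21 rad/s.

3.21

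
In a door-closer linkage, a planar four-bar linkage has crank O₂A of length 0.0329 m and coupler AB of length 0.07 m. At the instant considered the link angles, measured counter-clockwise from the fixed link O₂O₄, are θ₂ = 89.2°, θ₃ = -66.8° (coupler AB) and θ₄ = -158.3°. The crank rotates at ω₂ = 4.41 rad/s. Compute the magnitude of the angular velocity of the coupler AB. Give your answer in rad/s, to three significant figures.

1.92

ω₂ = 4.41 rad/s
Differentiating the loop-closure r₂e^{iθ₂}+r₃e^{iθ₃}=r₁+r₄e^{iθ₄} gives r₂ω₂e^{iθ₂}+r₃ω₃e^{iθ₃}=r₄ω₄e^{iθ₄}.
Eliminating the other unknown: ω₃ = r₂ω₂ sin(θ₄−θ₂) / [r₃ sin(θ₃−θ₄)].
Numerator sine = +0.92388; denominator sine = +0.99966.
Result = 0.0329·4.41·(+0.92388) / (0.07·(+0.99966)) = +1.9156 rad/s; magnitude 1.9156 rad/s.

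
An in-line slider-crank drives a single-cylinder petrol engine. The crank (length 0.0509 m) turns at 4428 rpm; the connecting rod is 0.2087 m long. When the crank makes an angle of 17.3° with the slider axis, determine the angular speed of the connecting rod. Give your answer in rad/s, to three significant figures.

108

ω = 463.7 rad/s (converted from 4428 rpm).
The rod makes angle φ with the slider axis where L sinφ = r sinθ; differentiating, L cosφ·φ̇ = r ω cosθ.
L cosφ = √(L² − r² sin²θ) = 0.20815 m.
|ω_rod| = r ω |cosθ| / √(L² − r² sin²θ) = 0.0509·463.7·0.95476/0.20815 = 108.26 rad/s.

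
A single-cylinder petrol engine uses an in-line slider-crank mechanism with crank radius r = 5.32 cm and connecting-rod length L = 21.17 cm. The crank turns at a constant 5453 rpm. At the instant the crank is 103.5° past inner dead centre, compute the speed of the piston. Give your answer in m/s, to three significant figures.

27.8

ω = 2π·5453/60 = 571 rad/s
For an in-line slider-crank, x = r cosθ + √(L² − r² sin²θ), so v = −rω sinθ·[1 + r cosθ/√(L² − r² sin²θ)].
With r = 0.0532 m, L = 0.2117 m, θ = 103.5°: √(L² − r² sin²θ) = 0.20528 m.
v = −0.0532·571·0.97237·[1 + 0.0532·-0.23345/0.20528] = -27.753 m/s.
|v| = 27.753 m/s.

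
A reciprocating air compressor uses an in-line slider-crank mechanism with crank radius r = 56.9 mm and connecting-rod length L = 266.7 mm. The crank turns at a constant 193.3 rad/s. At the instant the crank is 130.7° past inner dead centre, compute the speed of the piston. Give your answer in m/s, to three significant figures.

7.16

ω = 193.3 rad/s
For an in-line slider-crank, x = r cosθ + √(L² − r² sin²θ), so v = −rω sinθ·[1 + r cosθ/√(L² − r² sin²θ)].
With r = 0.0569 m, L = 0.2667 m, θ = 130.7°: √(L² − r² sin²θ) = 0.26319 m.
v = −0.0569·193.3·0.75813·[1 + 0.0569·-0.65210/0.26319] = -7.163 m/s.
|v| = 7.163 m/s.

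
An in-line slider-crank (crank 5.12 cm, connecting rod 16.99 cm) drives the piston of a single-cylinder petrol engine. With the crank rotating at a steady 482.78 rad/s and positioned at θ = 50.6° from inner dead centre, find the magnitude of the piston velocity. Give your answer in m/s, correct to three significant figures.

22.9

ω = 482.8 rad/s
For an in-line slider-crank, x = r cosθ + √(L² − r² sin²θ), so v = −rω sinθ·[1 + r cosθ/√(L² − r² sin²θ)].
With r = 0.0512 m, L = 0.1699 m, θ = 50.6°: √(L² − r² sin²θ) = 0.16523 m.
v = −0.0512·482.8·0.77273·[1 + 0.0512·0.63473/0.16523] = -22.858 m/s.
|v| = 22.858 m/s.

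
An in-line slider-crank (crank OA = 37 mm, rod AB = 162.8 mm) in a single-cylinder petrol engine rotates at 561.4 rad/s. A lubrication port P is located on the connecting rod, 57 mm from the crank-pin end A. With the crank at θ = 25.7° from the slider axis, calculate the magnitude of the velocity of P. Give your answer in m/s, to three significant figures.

15.5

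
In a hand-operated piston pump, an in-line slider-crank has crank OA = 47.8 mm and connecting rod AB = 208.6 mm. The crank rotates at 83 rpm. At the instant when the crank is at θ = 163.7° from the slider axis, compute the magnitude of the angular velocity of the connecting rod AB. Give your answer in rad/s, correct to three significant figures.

1.92

ω = 8.692 rad/s (converted from 83 rpm).
The rod makes angle φ with the slider axis where L sinφ = r sinθ; differentiating, L cosφ·φ̇ = r ω cosθ.
L cosφ = √(L² − r² sin²θ) = 0.20817 m.
|ω_rod| = r ω |cosθ| / √(L² − r² sin²θ) = 0.0478·8.692·0.95981/0.20817 = 1.9156 rad/s.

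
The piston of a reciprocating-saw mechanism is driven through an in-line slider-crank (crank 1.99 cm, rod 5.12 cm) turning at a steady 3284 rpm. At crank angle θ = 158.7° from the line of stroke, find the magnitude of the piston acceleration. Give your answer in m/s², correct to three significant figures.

1500

ω = 2π·3284/60 = 343.9 rad/s
x(θ) = r cosθ + √(L² − r² sin²θ); with ω constant, a = ω²·d²x/dθ².
d²x/dθ² = −r cosθ − r²(cos2θ)/√u − r⁴ sin²2θ/(4u^{3/2}),  u = L² − r² sin²θ = 0.00256919 m².
Substituting r = 0.0199 m, L = 0.0512 m, θ = 158.7°: d²x/dθ² = +0.012652 m.
a = ω²·d²x/dθ² = (343.9)²·(+0.012652) = +1496.3 m/s²;  |a| = 1496.3 m/s².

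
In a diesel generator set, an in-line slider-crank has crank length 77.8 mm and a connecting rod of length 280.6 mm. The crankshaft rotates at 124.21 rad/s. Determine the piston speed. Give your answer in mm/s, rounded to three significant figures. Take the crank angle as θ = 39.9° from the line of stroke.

7540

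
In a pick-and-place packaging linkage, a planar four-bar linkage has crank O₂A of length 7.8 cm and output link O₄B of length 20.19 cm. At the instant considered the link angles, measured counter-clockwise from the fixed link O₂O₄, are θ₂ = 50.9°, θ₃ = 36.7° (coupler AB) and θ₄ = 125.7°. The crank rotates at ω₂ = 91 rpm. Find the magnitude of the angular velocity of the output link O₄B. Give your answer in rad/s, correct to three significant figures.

ω₂ = 9.529 rad/s (from 91 rpm).
Differentiating the loop-closure r₂e^{iθ₂}+r₃e^{iθ₃}=r₁+r₄e^{iθ₄} gives r₂ω₂e^{iθ₂}+r₃ω₃e^{iθ₃}=r₄ω₄e^{iθ₄}.
Eliminating the other unknown: ω₄ = r₂ω₂ sin(θ₂−θ₃) / [r₄ sin(θ₄−θ₃)].
Numerator sine = +0.24531; denominator sine = +0.99985.
Result = 0.078·9.529·(+0.24531) / (0.2019·(+0.99985)) = +0.90324 rad/s; magnitude 0.90324 rad/s.

0.903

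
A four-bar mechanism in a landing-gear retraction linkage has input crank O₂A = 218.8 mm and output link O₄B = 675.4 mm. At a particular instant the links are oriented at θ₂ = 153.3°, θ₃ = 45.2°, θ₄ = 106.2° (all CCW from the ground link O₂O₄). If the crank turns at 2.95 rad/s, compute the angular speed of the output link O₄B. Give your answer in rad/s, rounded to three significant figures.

ω₂ = 2.95 rad/s
Differentiating the loop-closure r₂e^{iθ₂}+r₃e^{iθ₃}=r₁+r₄e^{iθ₄} gives r₂ω₂e^{iθ₂}+r₃ω₃e^{iθ₃}=r₄ω₄e^{iθ₄}.
Eliminating the other unknown: ω₄ = r₂ω₂ sin(θ₂−θ₃) / [r₄ sin(θ₄−θ₃)].
Numerator sine = +0.95052; denominator sine = +0.87462.
Result = 0.2188·2.95·(+0.95052) / (0.6754·(+0.87462)) = +1.0386 rad/s; magnitude 1.0386 rad/s.

1.04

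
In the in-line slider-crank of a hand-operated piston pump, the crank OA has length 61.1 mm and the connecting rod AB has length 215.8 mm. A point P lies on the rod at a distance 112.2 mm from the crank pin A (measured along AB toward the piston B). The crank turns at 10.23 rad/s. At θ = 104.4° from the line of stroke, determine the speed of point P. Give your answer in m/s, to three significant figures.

0.587

ω = 10.23 rad/s.  Crank-pin speed |V_A| = rω = 0.62505 m/s, perpendicular to OA.
Rod angle: sinφ = −(r/L) sinθ ⇒ φ = -15.917°; ω_rod = −rω cosθ/√(L²−r²sin²θ) = +0.74903 rad/s.
V_P = V_A + ω_rod × AP, with AP = 0.1122 m along the rod.
Components: V_Px = −rω sinθ − a·ω_rod·sinφ = -0.58237 m/s;  V_Py = rω cosθ + a·ω_rod·cosφ = -0.074625 m/s.
|V_P| = √(V_Px² + V_Py²) = 0.58713 m/s.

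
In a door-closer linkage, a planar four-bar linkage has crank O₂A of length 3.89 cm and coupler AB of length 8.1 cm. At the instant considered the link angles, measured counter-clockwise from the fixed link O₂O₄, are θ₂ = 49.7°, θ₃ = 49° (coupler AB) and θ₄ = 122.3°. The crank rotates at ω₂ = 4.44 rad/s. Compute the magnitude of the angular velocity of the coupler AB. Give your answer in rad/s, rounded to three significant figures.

ω₂ = 4.44 rad/s
Differentiating the loop-closure r₂e^{iθ₂}+r₃e^{iθ₃}=r₁+r₄e^{iθ₄} gives r₂ω₂e^{iθ₂}+r₃ω₃e^{iθ₃}=r₄ω₄e^{iθ₄}.
Eliminating the other unknown: ω₃ = r₂ω₂ sin(θ₄−θ₂) / [r₃ sin(θ₃−θ₄)].
Numerator sine = +0.95424; denominator sine = -0.95782.
Result = 0.0389·4.44·(+0.95424) / (0.081·(-0.95782)) = -2.1243 rad/s; magnitude 2.1243 rad/s.

2.12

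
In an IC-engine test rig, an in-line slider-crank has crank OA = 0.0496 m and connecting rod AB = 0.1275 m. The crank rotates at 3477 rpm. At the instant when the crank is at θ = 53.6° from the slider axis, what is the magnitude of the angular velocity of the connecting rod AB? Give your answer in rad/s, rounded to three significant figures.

88.5

ω = 364.1 rad/s (converted from 3477 rpm).
The rod makes angle φ with the slider axis where L sinφ = r sinθ; differentiating, L cosφ·φ̇ = r ω cosθ.
L cosφ = √(L² − r² sin²θ) = 0.12109 m.
|ω_rod| = r ω |cosθ| / √(L² − r² sin²θ) = 0.0496·364.1·0.59342/0.12109 = 88.506 rad/s.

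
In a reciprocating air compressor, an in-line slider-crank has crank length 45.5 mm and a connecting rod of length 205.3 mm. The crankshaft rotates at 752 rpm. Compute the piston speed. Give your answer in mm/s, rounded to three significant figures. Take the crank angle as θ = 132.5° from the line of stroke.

2240

ω = 2π·752/60 = 78.75 rad/s
For an in-line slider-crank, x = r cosθ + √(L² − r² sin²θ), so v = −rω sinθ·[1 + r cosθ/√(L² − r² sin²θ)].
With r = 0.0455 m, L = 0.2053 m, θ = 132.5°: √(L² − r² sin²θ) = 0.20254 m.
v = −0.0455·78.75·0.73728·[1 + 0.0455·-0.67559/0.20254] = -2.2408 m/s.
|v| = 2.2408 m/s = 2240.8 mm/s.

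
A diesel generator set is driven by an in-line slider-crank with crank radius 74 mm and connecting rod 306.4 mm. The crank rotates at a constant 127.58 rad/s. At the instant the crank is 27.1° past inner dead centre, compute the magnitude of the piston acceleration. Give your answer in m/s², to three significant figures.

1250

ω = 127.6 rad/s
x(θ) = r cosθ + √(L² − r² sin²θ); with ω constant, a = ω²·d²x/dθ².
d²x/dθ² = −r cosθ − r²(cos2θ)/√u − r⁴ sin²2θ/(4u^{3/2}),  u = L² − r² sin²θ = 0.0927446 m².
Substituting r = 0.074 m, L = 0.3064 m, θ = 27.1°: d²x/dθ² = -0.076569 m.
a = ω²·d²x/dθ² = (127.6)²·(-0.076569) = -1246.3 m/s²;  |a| = 1246.3 m/s².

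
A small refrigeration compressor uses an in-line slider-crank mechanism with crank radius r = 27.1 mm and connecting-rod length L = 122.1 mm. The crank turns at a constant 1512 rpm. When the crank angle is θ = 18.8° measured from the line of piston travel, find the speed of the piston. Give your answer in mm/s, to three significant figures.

ω = 2π·1512/60 = 158.3 rad/s
For an in-line slider-crank, x = r cosθ + √(L² − r² sin²θ), so v = −rω sinθ·[1 + r cosθ/√(L² − r² sin²θ)].
With r = 0.0271 m, L = 0.1221 m, θ = 18.8°: √(L² − r² sin²θ) = 0.12179 m.
v = −0.0271·158.3·0.32227·[1 + 0.0271·0.94665/0.12179] = -1.6741 m/s.
|v| = 1.6741 m/s = 1674.1 mm/s.

1670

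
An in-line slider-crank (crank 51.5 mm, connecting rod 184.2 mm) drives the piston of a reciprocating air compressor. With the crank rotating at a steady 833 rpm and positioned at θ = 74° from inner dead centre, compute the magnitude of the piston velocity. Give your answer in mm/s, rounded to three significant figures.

4660

ω = 2π·833/60 = 87.23 rad/s
For an in-line slider-crank, x = r cosθ + √(L² − r² sin²θ), so v = −rω sinθ·[1 + r cosθ/√(L² − r² sin²θ)].
With r = 0.0515 m, L = 0.1842 m, θ = 74°: √(L² − r² sin²θ) = 0.17742 m.
v = −0.0515·87.23·0.96126·[1 + 0.0515·0.27564/0.17742] = -4.6639 m/s.
|v| = 4.6639 m/s = 4663.9 mm/s.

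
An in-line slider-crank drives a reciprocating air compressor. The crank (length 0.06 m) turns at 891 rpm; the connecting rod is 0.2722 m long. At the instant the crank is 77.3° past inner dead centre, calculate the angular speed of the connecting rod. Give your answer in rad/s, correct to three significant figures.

ω = 93.31 rad/s (converted from 891 rpm).
The rod makes angle φ with the slider axis where L sinφ = r sinθ; differentiating, L cosφ·φ̇ = r ω cosθ.
L cosφ = √(L² − r² sin²θ) = 0.26583 m.
|ω_rod| = r ω |cosθ| / √(L² − r² sin²θ) = 0.06·93.31·0.21985/0.26583 = 4.6299 rad/s.

4.63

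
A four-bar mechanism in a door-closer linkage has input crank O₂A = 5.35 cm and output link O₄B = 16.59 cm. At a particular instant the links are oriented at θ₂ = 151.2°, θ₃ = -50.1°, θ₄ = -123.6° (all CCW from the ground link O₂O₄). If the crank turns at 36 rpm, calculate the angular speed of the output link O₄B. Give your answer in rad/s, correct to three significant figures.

0.461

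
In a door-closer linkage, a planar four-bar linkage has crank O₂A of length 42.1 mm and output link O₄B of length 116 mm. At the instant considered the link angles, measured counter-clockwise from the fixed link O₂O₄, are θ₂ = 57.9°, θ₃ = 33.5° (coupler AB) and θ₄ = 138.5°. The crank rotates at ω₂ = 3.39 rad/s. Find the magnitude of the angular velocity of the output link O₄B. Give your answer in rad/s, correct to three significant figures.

0.526

ω₂ = 3.39 rad/s
Differentiating the loop-closure r₂e^{iθ₂}+r₃e^{iθ₃}=r₁+r₄e^{iθ₄} gives r₂ω₂e^{iθ₂}+r₃ω₃e^{iθ₃}=r₄ω₄e^{iθ₄}.
Eliminating the other unknown: ω₄ = r₂ω₂ sin(θ₂−θ₃) / [r₄ sin(θ₄−θ₃)].
Numerator sine = +0.41310; denominator sine = +0.96593.
Result = 0.0421·3.39·(+0.41310) / (0.116·(+0.96593)) = +0.52619 rad/s; magnitude 0.52619 rad/s.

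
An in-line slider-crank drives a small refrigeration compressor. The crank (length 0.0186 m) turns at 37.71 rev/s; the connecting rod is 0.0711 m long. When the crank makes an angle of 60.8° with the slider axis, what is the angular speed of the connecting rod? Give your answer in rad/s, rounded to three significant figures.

ω = 236.9 rad/s (converted from 37.71 rev/s).
The rod makes angle φ with the slider axis where L sinφ = r sinθ; differentiating, L cosφ·φ̇ = r ω cosθ.
L cosφ = √(L² − r² sin²θ) = 0.069221 m.
|ω_rod| = r ω |cosθ| / √(L² − r² sin²θ) = 0.0186·236.9·0.48786/0.069221 = 31.06 rad/s.

31.1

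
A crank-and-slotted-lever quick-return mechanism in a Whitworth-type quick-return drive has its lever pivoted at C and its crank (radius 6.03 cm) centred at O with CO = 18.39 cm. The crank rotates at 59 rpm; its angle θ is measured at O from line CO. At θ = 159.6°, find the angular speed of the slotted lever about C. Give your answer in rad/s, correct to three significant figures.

2.50

ω = 6.178 rad/s (from 59 rpm).
Crank pin A relative to C: A = (d + r cosθ, r sinθ); lever angle φ = atan2(r sinθ, d + r cosθ).
Differentiating tanφ: φ̇ = rω(d cosθ + r)/(d² + r² + 2dr cosθ).
d² + r² + 2dr cosθ = |CA|² = 0.0166679 m²;  d cosθ + r = -0.11207 m.
|ω_lever| = |0.0603·6.178·-0.11207| / 0.0166679 = 2.5049 rad/s.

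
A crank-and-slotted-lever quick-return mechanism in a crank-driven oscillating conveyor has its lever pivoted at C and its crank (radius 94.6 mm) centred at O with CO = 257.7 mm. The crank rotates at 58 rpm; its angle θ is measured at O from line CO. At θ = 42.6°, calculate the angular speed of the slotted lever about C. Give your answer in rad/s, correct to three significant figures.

1.47

ω = 6.074 rad/s (from 58 rpm).
Crank pin A relative to C: A = (d + r cosθ, r sinθ); lever angle φ = atan2(r sinθ, d + r cosθ).
Differentiating tanφ: φ̇ = rω(d cosθ + r)/(d² + r² + 2dr cosθ).
d² + r² + 2dr cosθ = |CA|² = 0.111248 m²;  d cosθ + r = +0.28429 m.
|ω_lever| = |0.0946·6.074·+0.28429| / 0.111248 = 1.4683 rad/s.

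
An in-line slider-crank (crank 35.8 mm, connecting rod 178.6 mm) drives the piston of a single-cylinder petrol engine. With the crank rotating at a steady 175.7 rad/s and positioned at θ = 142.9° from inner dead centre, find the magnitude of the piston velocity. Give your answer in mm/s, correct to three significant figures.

3180

ω = 175.7 rad/s
For an in-line slider-crank, x = r cosθ + √(L² − r² sin²θ), so v = −rω sinθ·[1 + r cosθ/√(L² − r² sin²θ)].
With r = 0.0358 m, L = 0.1786 m, θ = 142.9°: √(L² − r² sin²θ) = 0.17729 m.
v = −0.0358·175.7·0.60321·[1 + 0.0358·-0.79758/0.17729] = -3.1831 m/s.
|v| = 3.1831 m/s = 3183.1 mm/s.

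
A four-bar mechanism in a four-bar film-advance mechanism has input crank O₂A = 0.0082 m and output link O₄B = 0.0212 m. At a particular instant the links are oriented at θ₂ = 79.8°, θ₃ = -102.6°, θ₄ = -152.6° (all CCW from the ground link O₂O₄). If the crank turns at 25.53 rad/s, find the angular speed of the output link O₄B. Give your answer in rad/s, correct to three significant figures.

ω₂ = 25.53 rad/s
Differentiating the loop-closure r₂e^{iθ₂}+r₃e^{iθ₃}=r₁+r₄e^{iθ₄} gives r₂ω₂e^{iθ₂}+r₃ω₃e^{iθ₃}=r₄ω₄e^{iθ₄}.
Eliminating the other unknown: ω₄ = r₂ω₂ sin(θ₂−θ₃) / [r₄ sin(θ₄−θ₃)].
Numerator sine = -0.04188; denominator sine = -0.76604.
Result = 0.0082·25.53·(-0.04188) / (0.0212·(-0.76604)) = +0.5398 rad/s; magnitude 0.5398 rad/s.

0.540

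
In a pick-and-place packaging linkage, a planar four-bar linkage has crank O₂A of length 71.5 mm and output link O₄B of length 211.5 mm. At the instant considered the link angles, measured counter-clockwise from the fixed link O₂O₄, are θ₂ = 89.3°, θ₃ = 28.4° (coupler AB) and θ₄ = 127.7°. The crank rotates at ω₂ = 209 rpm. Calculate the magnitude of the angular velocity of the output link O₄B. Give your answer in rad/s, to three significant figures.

ω₂ = 21.89 rad/s (from 209 rpm).
Differentiating the loop-closure r₂e^{iθ₂}+r₃e^{iθ₃}=r₁+r₄e^{iθ₄} gives r₂ω₂e^{iθ₂}+r₃ω₃e^{iθ₃}=r₄ω₄e^{iθ₄}.
Eliminating the other unknown: ω₄ = r₂ω₂ sin(θ₂−θ₃) / [r₄ sin(θ₄−θ₃)].
Numerator sine = +0.87377; denominator sine = +0.98686.
Result = 0.0715·21.89·(+0.87377) / (0.2115·(+0.98686)) = +6.5511 rad/s; magnitude 6.5511 rad/s.

6.55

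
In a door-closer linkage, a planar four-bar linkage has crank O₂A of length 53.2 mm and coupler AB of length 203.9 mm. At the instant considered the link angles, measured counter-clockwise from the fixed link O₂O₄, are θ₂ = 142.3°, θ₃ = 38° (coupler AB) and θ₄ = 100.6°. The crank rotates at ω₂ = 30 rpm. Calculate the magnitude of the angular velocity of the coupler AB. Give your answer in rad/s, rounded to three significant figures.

0.614

ω₂ = 3.142 rad/s (from 30 rpm).
Differentiating the loop-closure r₂e^{iθ₂}+r₃e^{iθ₃}=r₁+r₄e^{iθ₄} gives r₂ω₂e^{iθ₂}+r₃ω₃e^{iθ₃}=r₄ω₄e^{iθ₄}.
Eliminating the other unknown: ω₃ = r₂ω₂ sin(θ₄−θ₂) / [r₃ sin(θ₃−θ₄)].
Numerator sine = -0.66523; denominator sine = -0.88782.
Result = 0.0532·3.142·(-0.66523) / (0.2039·(-0.88782)) = +0.61418 rad/s; magnitude 0.61418 rad/s.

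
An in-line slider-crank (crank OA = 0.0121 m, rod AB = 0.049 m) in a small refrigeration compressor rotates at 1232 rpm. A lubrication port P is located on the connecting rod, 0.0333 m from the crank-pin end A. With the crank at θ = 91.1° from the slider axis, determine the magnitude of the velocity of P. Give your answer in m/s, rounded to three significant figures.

1.56

ω = 129 rad/s.  Crank-pin speed |V_A| = rω = 1.5611 m/s, perpendicular to OA.
Rod angle: sinφ = −(r/L) sinθ ⇒ φ = -14.294°; ω_rod = −rω cosθ/√(L²−r²sin²θ) = +0.63114 rad/s.
V_P = V_A + ω_rod × AP, with AP = 0.0333 m along the rod.
Components: V_Px = −rω sinθ − a·ω_rod·sinφ = -1.5556 m/s;  V_Py = rω cosθ + a·ω_rod·cosφ = -0.0096022 m/s.
|V_P| = √(V_Px² + V_Py²) = 1.5556 m/s.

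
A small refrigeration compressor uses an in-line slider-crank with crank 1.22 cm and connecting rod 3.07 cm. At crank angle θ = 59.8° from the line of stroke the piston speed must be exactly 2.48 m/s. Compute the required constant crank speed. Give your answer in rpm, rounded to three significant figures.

1850

For an in-line slider-crank, |v_piston| = rω|sinθ|·[1 + r cosθ/√(L² − r² sin²θ)].
With r = 0.0122 m, L = 0.0307 m, θ = 59.8°: the bracketed kinematic factor |dx/dθ| = 0.012788 m.
ω = v/|dx/dθ| = 2.48/0.012788 = 193.93 rad/s.
N = 60ω/(2π) = 1851.9 rpm.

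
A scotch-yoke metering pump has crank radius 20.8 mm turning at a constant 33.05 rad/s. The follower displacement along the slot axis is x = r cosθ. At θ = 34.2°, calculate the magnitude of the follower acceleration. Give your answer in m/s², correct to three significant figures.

ω = 33.05 rad/s
x = r cosθ ⇒ ẍ = −rω² cosθ (ω constant).
|a| = rω²|cosθ| = 0.0208·(33.05)²·|cos 34.2°| = 18.791 m/s².

18.8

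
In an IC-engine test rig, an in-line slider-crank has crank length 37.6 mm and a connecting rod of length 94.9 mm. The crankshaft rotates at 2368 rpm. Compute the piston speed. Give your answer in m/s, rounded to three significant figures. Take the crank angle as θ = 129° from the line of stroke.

5.35

ω = 2π·2368/60 = 248 rad/s
For an in-line slider-crank, x = r cosθ + √(L² − r² sin²θ), so v = −rω sinθ·[1 + r cosθ/√(L² − r² sin²θ)].
With r = 0.0376 m, L = 0.0949 m, θ = 129°: √(L² − r² sin²θ) = 0.090289 m.
v = −0.0376·248·0.77715·[1 + 0.0376·-0.62932/0.090289] = -5.347 m/s.
|v| = 5.347 m/s.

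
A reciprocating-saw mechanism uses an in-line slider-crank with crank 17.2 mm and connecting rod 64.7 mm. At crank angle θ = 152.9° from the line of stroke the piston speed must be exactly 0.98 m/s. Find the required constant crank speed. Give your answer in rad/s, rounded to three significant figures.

For an in-line slider-crank, |v_piston| = rω|sinθ|·[1 + r cosθ/√(L² − r² sin²θ)].
With r = 0.0172 m, L = 0.0647 m, θ = 152.9°: the bracketed kinematic factor |dx/dθ| = 0.0059673 m.
ω = v/|dx/dθ| = 0.98/0.0059673 = 164.23 rad/s.

164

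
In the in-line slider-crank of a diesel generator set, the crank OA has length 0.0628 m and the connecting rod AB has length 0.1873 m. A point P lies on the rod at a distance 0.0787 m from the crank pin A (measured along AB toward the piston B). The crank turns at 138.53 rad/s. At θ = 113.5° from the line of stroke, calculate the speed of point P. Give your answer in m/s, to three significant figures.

7.77

ω = 138.5 rad/s.  Crank-pin speed |V_A| = rω = 8.6997 m/s, perpendicular to OA.
Rod angle: sinφ = −(r/L) sinθ ⇒ φ = -17.908°; ω_rod = −rω cosθ/√(L²−r²sin²θ) = +19.464 rad/s.
V_P = V_A + ω_rod × AP, with AP = 0.0787 m along the rod.
Components: V_Px = −rω sinθ − a·ω_rod·sinφ = -7.5071 m/s;  V_Py = rω cosθ + a·ω_rod·cosφ = -2.0114 m/s.
|V_P| = √(V_Px² + V_Py²) = 7.7719 m/s.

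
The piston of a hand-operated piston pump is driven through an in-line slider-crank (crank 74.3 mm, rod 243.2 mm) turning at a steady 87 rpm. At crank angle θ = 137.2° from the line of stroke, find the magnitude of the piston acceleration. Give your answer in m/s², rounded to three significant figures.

ω = 2π·87/60 = 9.111 rad/s
x(θ) = r cosθ + √(L² − r² sin²θ); with ω constant, a = ω²·d²x/dθ².
d²x/dθ² = −r cosθ − r²(cos2θ)/√u − r⁴ sin²2θ/(4u^{3/2}),  u = L² − r² sin²θ = 0.0565978 m².
Substituting r = 0.0743 m, L = 0.2432 m, θ = 137.2°: d²x/dθ² = +0.052173 m.
a = ω²·d²x/dθ² = (9.111)²·(+0.052173) = +4.3306 m/s²;  |a| = 4.3306 m/s².

4.33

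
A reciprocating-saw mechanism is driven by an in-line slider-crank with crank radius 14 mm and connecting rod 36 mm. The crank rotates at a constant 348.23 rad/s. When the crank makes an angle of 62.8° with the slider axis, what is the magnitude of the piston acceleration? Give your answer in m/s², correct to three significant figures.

ω = 348.2 rad/s
x(θ) = r cosθ + √(L² − r² sin²θ); with ω constant, a = ω²·d²x/dθ².
d²x/dθ² = −r cosθ − r²(cos2θ)/√u − r⁴ sin²2θ/(4u^{3/2}),  u = L² − r² sin²θ = 0.00114095 m².
Substituting r = 0.014 m, L = 0.036 m, θ = 62.8°: d²x/dθ² = -0.0031863 m.
a = ω²·d²x/dθ² = (348.2)²·(-0.0031863) = -386.38 m/s²;  |a| = 386.38 m/s².

386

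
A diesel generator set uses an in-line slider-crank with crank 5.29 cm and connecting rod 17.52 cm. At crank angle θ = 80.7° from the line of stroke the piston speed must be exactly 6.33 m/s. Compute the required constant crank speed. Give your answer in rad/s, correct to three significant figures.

For an in-line slider-crank, |v_piston| = rω|sinθ|·[1 + r cosθ/√(L² − r² sin²θ)].
With r = 0.0529 m, L = 0.1752 m, θ = 80.7°: the bracketed kinematic factor |dx/dθ| = 0.054873 m.
ω = v/|dx/dθ| = 6.33/0.054873 = 115.36 rad/s.

115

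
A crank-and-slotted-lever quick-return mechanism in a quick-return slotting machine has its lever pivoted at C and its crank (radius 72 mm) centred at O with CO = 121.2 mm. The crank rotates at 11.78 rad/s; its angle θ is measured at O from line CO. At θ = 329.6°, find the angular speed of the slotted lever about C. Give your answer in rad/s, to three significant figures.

4.29

ω = 11.78 rad/s
Crank pin A relative to C: A = (d + r cosθ, r sinθ); lever angle φ = atan2(r sinθ, d + r cosθ).
Differentiating tanφ: φ̇ = rω(d cosθ + r)/(d² + r² + 2dr cosθ).
d² + r² + 2dr cosθ = |CA|² = 0.0349267 m²;  d cosθ + r = +0.17654 m.
|ω_lever| = |0.072·11.78·+0.17654| / 0.0349267 = 4.287 rad/s.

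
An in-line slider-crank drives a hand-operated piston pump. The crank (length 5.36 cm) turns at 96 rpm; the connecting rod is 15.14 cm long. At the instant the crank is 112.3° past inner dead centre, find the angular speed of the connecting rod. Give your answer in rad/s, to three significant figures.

ω = 10.05 rad/s (converted from 96 rpm).
The rod makes angle φ with the slider axis where L sinφ = r sinθ; differentiating, L cosφ·φ̇ = r ω cosθ.
L cosφ = √(L² − r² sin²θ) = 0.14305 m.
|ω_rod| = r ω |cosθ| / √(L² − r² sin²θ) = 0.0536·10.05·0.37946/0.14305 = 1.4294 rad/s.

1.43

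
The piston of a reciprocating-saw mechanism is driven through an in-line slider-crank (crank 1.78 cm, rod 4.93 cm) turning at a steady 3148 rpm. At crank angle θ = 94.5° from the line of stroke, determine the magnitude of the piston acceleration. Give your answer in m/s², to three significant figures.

890

ω = 2π·3148/60 = 329.7 rad/s
x(θ) = r cosθ + √(L² − r² sin²θ); with ω constant, a = ω²·d²x/dθ².
d²x/dθ² = −r cosθ − r²(cos2θ)/√u − r⁴ sin²2θ/(4u^{3/2}),  u = L² − r² sin²θ = 0.0021156 m².
Substituting r = 0.0178 m, L = 0.0493 m, θ = 94.5°: d²x/dθ² = +0.0081939 m.
a = ω²·d²x/dθ² = (329.7)²·(+0.0081939) = +890.47 m/s²;  |a| = 890.47 m/s².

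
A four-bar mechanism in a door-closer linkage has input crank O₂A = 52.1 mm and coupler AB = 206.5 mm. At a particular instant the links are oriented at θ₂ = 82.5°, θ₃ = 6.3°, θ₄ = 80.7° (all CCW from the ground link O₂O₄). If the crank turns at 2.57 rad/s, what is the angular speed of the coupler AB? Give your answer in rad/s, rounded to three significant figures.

0.0211

ω₂ = 2.57 rad/s
Differentiating the loop-closure r₂e^{iθ₂}+r₃e^{iθ₃}=r₁+r₄e^{iθ₄} gives r₂ω₂e^{iθ₂}+r₃ω₃e^{iθ₃}=r₄ω₄e^{iθ₄}.
Eliminating the other unknown: ω₃ = r₂ω₂ sin(θ₄−θ₂) / [r₃ sin(θ₃−θ₄)].
Numerator sine = -0.03141; denominator sine = -0.96316.
Result = 0.0521·2.57·(-0.03141) / (0.2065·(-0.96316)) = +0.021146 rad/s; magnitude 0.021146 rad/s.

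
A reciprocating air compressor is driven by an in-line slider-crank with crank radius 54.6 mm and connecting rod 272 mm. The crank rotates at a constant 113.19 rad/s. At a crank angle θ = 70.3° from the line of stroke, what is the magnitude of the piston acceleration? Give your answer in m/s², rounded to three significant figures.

ω = 113.2 rad/s
x(θ) = r cosθ + √(L² − r² sin²θ); with ω constant, a = ω²·d²x/dθ².
d²x/dθ² = −r cosθ − r²(cos2θ)/√u − r⁴ sin²2θ/(4u^{3/2}),  u = L² − r² sin²θ = 0.0713416 m².
Substituting r = 0.0546 m, L = 0.272 m, θ = 70.3°: d²x/dθ² = -0.0098277 m.
a = ω²·d²x/dθ² = (113.2)²·(-0.0098277) = -125.91 m/s²;  |a| = 125.91 m/s².

126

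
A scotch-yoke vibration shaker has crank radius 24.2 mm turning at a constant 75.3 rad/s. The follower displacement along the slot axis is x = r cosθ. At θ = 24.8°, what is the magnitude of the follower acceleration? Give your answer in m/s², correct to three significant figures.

ω = 75.3 rad/s
x = r cosθ ⇒ ẍ = −rω² cosθ (ω constant).
|a| = rω²|cosθ| = 0.0242·(75.3)²·|cos 24.8°| = 124.56 m/s².

125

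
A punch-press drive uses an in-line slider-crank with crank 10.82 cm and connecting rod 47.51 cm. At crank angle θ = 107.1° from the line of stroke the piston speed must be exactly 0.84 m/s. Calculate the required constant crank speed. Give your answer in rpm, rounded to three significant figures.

For an in-line slider-crank, |v_piston| = rω|sinθ|·[1 + r cosθ/√(L² − r² sin²θ)].
With r = 0.1082 m, L = 0.4751 m, θ = 107.1°: the bracketed kinematic factor |dx/dθ| = 0.096321 m.
ω = v/|dx/dθ| = 0.84/0.096321 = 8.7208 rad/s.
N = 60ω/(2π) = 83.278 rpm.

83.3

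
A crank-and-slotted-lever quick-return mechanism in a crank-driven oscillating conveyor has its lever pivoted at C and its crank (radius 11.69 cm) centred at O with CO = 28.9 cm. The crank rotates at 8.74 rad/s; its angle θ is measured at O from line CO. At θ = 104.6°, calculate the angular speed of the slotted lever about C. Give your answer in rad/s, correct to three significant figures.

ω = 8.74 rad/s
Crank pin A relative to C: A = (d + r cosθ, r sinθ); lever angle φ = atan2(r sinθ, d + r cosθ).
Differentiating tanφ: φ̇ = rω(d cosθ + r)/(d² + r² + 2dr cosθ).
d² + r² + 2dr cosθ = |CA|² = 0.0801547 m²;  d cosθ + r = +0.044052 m.
|ω_lever| = |0.1169·8.74·+0.044052| / 0.0801547 = 0.56152 rad/s.

0.562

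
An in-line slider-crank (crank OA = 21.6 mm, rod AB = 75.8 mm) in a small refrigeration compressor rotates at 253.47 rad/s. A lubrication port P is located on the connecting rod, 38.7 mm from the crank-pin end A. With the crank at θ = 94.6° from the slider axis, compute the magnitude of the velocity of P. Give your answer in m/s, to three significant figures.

ω = 253.5 rad/s.  Crank-pin speed |V_A| = rω = 5.475 m/s, perpendicular to OA.
Rod angle: sinφ = −(r/L) sinθ ⇒ φ = -16.502°; ω_rod = −rω cosθ/√(L²−r²sin²θ) = +6.0415 rad/s.
V_P = V_A + ω_rod × AP, with AP = 0.0387 m along the rod.
Components: V_Px = −rω sinθ − a·ω_rod·sinφ = -5.3909 m/s;  V_Py = rω cosθ + a·ω_rod·cosφ = -0.21491 m/s.
|V_P| = √(V_Px² + V_Py²) = 5.3952 m/s.

5.40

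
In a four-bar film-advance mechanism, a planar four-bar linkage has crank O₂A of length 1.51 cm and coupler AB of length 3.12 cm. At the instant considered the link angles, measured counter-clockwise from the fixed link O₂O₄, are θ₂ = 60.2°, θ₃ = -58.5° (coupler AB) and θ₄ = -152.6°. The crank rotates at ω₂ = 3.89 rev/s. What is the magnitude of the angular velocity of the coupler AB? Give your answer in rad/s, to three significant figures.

6.42

ω₂ = 24.44 rad/s (from 3.89 rev/s).
Differentiating the loop-closure r₂e^{iθ₂}+r₃e^{iθ₃}=r₁+r₄e^{iθ₄} gives r₂ω₂e^{iθ₂}+r₃ω₃e^{iθ₃}=r₄ω₄e^{iθ₄}.
Eliminating the other unknown: ω₃ = r₂ω₂ sin(θ₄−θ₂) / [r₃ sin(θ₃−θ₄)].
Numerator sine = +0.54171; denominator sine = +0.99744.
Result = 0.0151·24.44·(+0.54171) / (0.0312·(+0.99744)) = +6.4244 rad/s; magnitude 6.4244 rad/s.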